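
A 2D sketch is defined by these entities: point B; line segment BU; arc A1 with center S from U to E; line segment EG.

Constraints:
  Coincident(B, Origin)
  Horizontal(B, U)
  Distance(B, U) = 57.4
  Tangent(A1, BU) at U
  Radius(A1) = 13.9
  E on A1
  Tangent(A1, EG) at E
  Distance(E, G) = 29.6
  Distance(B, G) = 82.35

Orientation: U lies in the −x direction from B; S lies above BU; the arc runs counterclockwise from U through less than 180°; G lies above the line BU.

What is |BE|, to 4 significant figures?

53.55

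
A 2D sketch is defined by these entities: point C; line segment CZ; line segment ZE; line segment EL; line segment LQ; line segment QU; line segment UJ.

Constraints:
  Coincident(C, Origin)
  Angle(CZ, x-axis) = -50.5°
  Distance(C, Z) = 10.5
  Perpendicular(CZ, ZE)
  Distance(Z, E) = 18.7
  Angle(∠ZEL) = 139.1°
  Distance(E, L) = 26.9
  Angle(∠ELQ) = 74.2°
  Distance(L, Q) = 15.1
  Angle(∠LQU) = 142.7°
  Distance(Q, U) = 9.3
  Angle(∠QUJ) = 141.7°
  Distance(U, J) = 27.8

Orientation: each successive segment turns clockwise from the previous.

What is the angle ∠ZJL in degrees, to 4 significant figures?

76.97°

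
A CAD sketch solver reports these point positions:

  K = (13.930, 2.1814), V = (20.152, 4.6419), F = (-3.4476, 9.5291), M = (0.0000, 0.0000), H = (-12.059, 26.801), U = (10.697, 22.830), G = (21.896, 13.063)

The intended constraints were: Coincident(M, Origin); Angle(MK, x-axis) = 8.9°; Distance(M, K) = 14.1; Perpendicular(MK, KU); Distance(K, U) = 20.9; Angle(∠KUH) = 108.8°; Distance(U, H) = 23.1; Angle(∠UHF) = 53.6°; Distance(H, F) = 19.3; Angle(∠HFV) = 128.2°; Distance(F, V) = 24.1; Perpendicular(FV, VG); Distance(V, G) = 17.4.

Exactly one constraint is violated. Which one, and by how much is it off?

Distance(V, G) = 17.4 — off by 8.80.

M = (0.00, 0.00) ✓; MK at 8.900° ✓; |MK| = 14.10 ✓; ∠(MK, KU) = 90.00° ✓; |KU| = 20.90 ✓; ∠KUH = 108.8° ✓; |UH| = 23.10 ✓; ∠UHF = 53.60° ✓; |HF| = 19.30 ✓; ∠HFV = 128.2° ✓; |FV| = 24.10 ✓; ∠(FV, VG) = 90.00° ✓; |VG| = 8.600 ✗.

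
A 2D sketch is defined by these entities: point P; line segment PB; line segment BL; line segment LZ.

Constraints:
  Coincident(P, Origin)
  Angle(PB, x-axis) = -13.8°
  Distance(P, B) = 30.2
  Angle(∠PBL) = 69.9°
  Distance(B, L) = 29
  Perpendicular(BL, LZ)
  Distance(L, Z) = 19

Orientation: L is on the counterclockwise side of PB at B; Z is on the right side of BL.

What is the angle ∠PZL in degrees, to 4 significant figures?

21.46°

P is at the origin; PB runs at -13.8° with length 30.2, so B = 30.2·(cos -13.8°, sin -13.8°) = (29.33, -7.204). ∠PBL = 69.9°, so BL runs at -13.8° + (180° − 69.9°) = 96.30° from the x-axis; with |BL| = 29.0, L = B + 29.0·(cos 96.30°, sin 96.30°) = (26.15, 21.62). The perpendicularity gives LZ at right angles to BL; with |LZ| = 19.0 on the right of BL, Z = L + 19.0·(0.9940, 0.1097) = (45.03, 23.71). Then cos ∠PZL = ZP·ZL / (|ZP||ZL|), giving 21.46°.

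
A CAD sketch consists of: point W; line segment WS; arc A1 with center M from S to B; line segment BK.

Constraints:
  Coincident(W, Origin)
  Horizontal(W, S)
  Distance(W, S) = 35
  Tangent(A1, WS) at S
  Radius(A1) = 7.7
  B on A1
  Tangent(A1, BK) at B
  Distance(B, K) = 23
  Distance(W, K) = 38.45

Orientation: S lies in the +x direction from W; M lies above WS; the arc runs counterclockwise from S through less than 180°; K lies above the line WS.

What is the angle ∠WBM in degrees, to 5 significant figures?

26.176°

Checks: |MB| = 7.700 ✓; ∠(MB, BK) = 90.00° ✓; |BK| = 23.00 ✓; |WK| = 38.45 ✓.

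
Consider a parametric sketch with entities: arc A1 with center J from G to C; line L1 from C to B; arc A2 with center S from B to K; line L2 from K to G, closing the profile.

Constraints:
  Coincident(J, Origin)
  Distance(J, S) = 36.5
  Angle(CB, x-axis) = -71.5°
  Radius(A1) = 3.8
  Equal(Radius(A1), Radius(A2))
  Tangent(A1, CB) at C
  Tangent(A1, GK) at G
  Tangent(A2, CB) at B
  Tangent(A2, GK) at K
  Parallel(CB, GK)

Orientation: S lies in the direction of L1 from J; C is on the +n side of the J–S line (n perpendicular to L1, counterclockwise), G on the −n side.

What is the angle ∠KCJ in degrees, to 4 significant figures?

78.24°

The slot axis is L1's direction at -71.5°, so u = (cos -71.5°, sin -71.5°) = (0.3173, -0.9483) and n = (−sin -71.5°, cos -71.5°) = (0.9483, 0.3173). J is at the origin and S lies 36.5 along u from J, so S = 36.5·u = (11.58, -34.61). Tangency of A1 to both parallel lines with radius 3.8 puts C and G at J ± 3.8·n: C = (3.604, 1.206), G = (-3.604, -1.206). Equal radii place B and K the same way about S: B = S + 3.8·n = (15.19, -33.41), K = S − 3.8·n = (7.978, -35.82). Then cos ∠KCJ = CK·CJ / (|CK||CJ|), giving 78.24°.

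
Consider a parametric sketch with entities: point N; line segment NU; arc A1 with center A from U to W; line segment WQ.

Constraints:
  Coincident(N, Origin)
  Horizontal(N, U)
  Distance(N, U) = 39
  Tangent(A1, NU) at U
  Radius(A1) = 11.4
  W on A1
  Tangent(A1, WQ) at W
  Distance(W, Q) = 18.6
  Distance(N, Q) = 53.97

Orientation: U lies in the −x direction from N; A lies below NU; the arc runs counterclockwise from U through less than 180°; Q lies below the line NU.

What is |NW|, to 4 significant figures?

52.00

Checks: |AW| = 11.40 ✓; ∠(AW, WQ) = 90.00° ✓; |WQ| = 18.60 ✓; |NQ| = 53.97 ✓.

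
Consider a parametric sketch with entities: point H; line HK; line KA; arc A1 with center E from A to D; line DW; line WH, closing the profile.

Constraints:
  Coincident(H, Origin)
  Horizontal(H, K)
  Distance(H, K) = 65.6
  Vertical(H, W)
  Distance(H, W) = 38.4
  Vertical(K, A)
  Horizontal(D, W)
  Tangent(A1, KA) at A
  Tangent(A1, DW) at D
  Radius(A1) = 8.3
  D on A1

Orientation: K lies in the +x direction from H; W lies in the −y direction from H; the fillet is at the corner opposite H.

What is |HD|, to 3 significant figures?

69.0

H is at the origin; H and K share the same y with |HK| = 65.6 and K on the +x side, so K = (65.6, 0.00). HW is vertical with |HW| = 38.4 and W on the −y side, so W = (0.00, -38.4). The virtual corner opposite H is at (65.6, -38.4). A1 meets KA tangentially, so EA is at right angles to KA and tangency of A1 to DW means the radius ED is perpendicular to DW, with radius 8.3, so the center E sits 8.3 in from both sides at E = (57.3, -30.1). That places the tangent points at A = (65.6, -30.1) on KA and D = (57.3, -38.4) on DW. Then |HD| = |D − H| = 69.0.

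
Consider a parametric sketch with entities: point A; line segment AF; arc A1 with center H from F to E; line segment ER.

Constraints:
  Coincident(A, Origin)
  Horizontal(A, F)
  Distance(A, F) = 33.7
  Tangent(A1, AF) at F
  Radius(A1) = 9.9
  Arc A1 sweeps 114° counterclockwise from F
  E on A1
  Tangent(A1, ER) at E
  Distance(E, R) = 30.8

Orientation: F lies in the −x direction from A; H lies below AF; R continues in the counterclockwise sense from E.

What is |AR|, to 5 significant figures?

51.792

A is at the origin; AF is horizontal with |AF| = 33.7 and F on the −x side, so F = (-33.700, 0.0000). Since A1 is tangent to AF there, HF ⟂ AF, so H = F + (0, -9.9) = (-33.700, -9.9000). On A1, F sits at bearing 90° from H; a 114° counterclockwise sweep puts E at bearing 204°, so E = H + 9.9·(cos 204°, sin 204°) = (-42.744, -13.927). Since A1 is tangent to ER there, HE ⟂ ER, so ER runs along (−sin 204°, cos 204°); with |ER| = 30.8, R = (-30.217, -42.064). Then |AR| = |R − A| = 51.792.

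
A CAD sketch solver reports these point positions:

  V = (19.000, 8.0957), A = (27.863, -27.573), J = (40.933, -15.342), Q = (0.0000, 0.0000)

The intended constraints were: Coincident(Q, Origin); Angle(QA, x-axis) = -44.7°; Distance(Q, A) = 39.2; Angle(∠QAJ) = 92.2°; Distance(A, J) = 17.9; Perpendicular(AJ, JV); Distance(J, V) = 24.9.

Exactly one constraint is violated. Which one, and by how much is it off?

Distance(J, V) = 24.9 — off by 7.20.

Q = (0.00, 0.00) ✓; QA at -44.70° ✓; |QA| = 39.20 ✓; ∠QAJ = 92.20° ✓; |AJ| = 17.90 ✓; ∠(AJ, JV) = 90.00° ✓; |JV| = 32.10 ✗.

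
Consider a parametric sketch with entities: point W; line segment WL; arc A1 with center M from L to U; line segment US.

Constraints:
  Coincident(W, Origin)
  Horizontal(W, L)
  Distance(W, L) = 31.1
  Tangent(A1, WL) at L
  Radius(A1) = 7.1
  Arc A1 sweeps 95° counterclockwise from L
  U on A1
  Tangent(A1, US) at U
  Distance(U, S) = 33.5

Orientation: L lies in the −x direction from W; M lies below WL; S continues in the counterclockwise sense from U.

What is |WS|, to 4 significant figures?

54.14

W is at the origin; WL is horizontal with |WL| = 31.1 and L on the −x side, so L = (-31.10, 0.000). The tangent condition forces ML to be normal to WL, so M = L + (0, -7.1) = (-31.10, -7.100). On A1, L sits at bearing 90° from M; a 95° counterclockwise sweep puts U at bearing 185°, so U = M + 7.1·(cos 185°, sin 185°) = (-38.17, -7.719). Tangency of A1 to US means the radius MU is perpendicular to US, so US runs along (−sin 185°, cos 185°); with |US| = 33.5, S = (-35.25, -41.09). Then |WS| = |S − W| = 54.14.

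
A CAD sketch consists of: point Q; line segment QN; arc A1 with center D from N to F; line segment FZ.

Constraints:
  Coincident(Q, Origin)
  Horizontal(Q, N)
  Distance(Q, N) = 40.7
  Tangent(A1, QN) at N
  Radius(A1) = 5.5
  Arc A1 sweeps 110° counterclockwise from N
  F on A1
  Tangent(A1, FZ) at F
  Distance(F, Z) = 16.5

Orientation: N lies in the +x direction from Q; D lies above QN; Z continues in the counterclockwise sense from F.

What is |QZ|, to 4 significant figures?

46.28

Q is at the origin; Q and N share the same y with |QN| = 40.7 and N on the +x side, so N = (40.70, 0.000). A1 meets QN tangentially, so DN is at right angles to QN, so D = N + (0, 5.5) = (40.70, 5.500). On A1, N sits at bearing -90° from D; a 110° counterclockwise sweep puts F at bearing 20°, so F = D + 5.5·(cos 20°, sin 20°) = (45.87, 7.381). Tangency of A1 to FZ means the radius DF is perpendicular to FZ, so FZ runs along (−sin 20°, cos 20°); with |FZ| = 16.5, Z = (40.22, 22.89). Then |QZ| = |Z − Q| = 46.28.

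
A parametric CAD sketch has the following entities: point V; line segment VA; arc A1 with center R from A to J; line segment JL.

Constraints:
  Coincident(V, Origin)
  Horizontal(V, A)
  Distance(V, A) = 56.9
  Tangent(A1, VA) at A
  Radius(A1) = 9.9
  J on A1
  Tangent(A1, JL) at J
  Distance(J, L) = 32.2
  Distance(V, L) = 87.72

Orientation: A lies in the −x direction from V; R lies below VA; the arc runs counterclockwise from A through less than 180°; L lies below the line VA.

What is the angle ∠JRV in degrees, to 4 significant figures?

141.1°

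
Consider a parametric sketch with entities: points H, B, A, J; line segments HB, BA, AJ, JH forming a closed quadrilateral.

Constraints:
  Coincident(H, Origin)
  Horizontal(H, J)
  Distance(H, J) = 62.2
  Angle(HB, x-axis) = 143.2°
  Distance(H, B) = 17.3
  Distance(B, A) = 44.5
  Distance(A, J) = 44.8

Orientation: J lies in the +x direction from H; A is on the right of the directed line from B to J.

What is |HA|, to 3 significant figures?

27.2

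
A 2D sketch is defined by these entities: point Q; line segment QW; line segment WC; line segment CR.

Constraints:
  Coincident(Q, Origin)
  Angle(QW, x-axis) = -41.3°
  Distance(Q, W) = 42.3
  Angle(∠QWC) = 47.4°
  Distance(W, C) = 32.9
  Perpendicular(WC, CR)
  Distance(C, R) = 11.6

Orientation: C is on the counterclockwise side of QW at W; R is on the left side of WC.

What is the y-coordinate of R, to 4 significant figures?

4.710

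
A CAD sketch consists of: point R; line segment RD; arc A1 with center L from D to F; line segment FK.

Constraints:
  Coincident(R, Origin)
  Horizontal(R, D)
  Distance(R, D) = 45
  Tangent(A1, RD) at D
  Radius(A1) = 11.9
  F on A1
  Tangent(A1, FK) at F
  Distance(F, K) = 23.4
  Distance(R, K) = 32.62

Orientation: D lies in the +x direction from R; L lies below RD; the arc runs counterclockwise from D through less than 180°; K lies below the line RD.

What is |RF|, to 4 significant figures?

35.62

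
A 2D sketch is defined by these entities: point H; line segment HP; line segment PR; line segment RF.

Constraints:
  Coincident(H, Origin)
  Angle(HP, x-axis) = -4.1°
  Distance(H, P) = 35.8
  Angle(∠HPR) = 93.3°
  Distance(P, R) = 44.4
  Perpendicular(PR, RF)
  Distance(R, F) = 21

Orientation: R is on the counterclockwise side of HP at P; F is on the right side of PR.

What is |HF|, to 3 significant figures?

73.3

∠HPR = 93.3°, so PR runs at -4.1° + (180° − 93.3°) = 82.6° from the x-axis; with |PR| = 44.4, R = P + 44.4·(cos 82.6°, sin 82.6°) = (41.4, 41.5). PR ⟂ RF; with |RF| = 21.0 on the right of PR, F = R + 21.0·(0.992, -0.129) = (62.3, 38.8). Then |HF| = |F − H| = 73.3.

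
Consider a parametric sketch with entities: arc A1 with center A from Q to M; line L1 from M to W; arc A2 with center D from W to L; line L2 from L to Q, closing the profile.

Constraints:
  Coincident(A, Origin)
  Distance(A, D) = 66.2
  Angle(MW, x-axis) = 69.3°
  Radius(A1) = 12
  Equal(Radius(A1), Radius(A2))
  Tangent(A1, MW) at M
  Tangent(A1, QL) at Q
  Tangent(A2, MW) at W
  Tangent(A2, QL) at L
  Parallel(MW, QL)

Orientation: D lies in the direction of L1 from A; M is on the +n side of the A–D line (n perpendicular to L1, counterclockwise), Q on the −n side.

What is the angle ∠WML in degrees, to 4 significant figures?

19.93°

The slot axis is L1's direction at 69.3°, so u = (cos 69.3°, sin 69.3°) = (0.3535, 0.9354) and n = (−sin 69.3°, cos 69.3°) = (-0.9354, 0.3535). A is at the origin and D lies 66.2 along u from A, so D = 66.2·u = (23.40, 61.93). Tangency of A1 to both parallel lines with radius 12.0 puts M and Q at A ± 12.0·n: M = (-11.23, 4.242), Q = (11.23, -4.242). Equal radii place W and L the same way about D: W = D + 12.0·n = (12.17, 66.17), L = D − 12.0·n = (34.63, 57.68). Then cos ∠WML = MW·ML / (|MW||ML|), giving 19.93°.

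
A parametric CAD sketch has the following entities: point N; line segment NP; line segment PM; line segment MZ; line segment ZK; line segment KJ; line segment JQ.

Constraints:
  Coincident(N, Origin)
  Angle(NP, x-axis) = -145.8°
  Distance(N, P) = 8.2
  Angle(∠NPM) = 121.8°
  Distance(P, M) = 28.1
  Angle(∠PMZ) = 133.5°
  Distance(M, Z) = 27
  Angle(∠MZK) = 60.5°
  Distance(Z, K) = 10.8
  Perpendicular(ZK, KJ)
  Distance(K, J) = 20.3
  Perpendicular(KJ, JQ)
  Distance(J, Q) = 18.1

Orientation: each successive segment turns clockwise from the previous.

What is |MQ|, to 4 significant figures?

20.84

N is at the origin; NP runs at -145.8° with length 8.2, so P = (-6.782, -4.609). ∠NPM = 121.8° gives PM at 156.0° from the x-axis; with |PM| = 28.1, M = (-32.45, 6.820). ∠PMZ = 133.5° gives MZ at 109.5° from the x-axis; with |MZ| = 27.0, Z = (-41.47, 32.27). ∠MZK = 60.5° gives ZK at -10.00° from the x-axis; with |ZK| = 10.8, K = (-30.83, 30.40). ZK ⟂ KJ, so KJ runs at -100.0°; with |KJ| = 20.3, J = (-34.35, 10.40). KJ ⟂ JQ, so JQ runs at 170.0°; with |JQ| = 18.1, Q = (-52.18, 13.55). Then |MQ| = |Q − M| = 20.84.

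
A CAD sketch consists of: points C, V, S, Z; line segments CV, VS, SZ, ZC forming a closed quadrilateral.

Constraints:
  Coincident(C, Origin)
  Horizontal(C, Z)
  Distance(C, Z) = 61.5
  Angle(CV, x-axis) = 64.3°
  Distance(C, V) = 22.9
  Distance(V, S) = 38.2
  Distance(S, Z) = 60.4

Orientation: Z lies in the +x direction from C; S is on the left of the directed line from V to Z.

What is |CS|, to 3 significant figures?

60.9

C is at the origin; CZ is horizontal with |CZ| = 61.5 and Z in +x, so Z = (61.5, 0). CV runs at 64.3° with |CV| = 22.9, so V = (9.93, 20.6). S is determined by |VS| = 38.2 and |SZ| = 60.4 together: it lies at the intersection of circle(V, 38.2) and circle(Z, 60.4). With |VZ| = 55.5, the foot of the radical line on VZ is 8.07 from V and the perpendicular offset is √(38.2² − 8.07²) = 37.3. Taking the left-of-VZ solution: S = (31.3, 52.3).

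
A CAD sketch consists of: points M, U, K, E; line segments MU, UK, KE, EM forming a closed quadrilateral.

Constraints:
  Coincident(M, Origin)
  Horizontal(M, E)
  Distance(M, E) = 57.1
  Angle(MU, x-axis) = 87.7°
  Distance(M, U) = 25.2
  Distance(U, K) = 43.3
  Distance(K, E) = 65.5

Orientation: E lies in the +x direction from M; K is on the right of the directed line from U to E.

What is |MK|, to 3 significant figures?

18.5

Checks: |UK| = 43.30 ✓; |KE| = 65.50 ✓.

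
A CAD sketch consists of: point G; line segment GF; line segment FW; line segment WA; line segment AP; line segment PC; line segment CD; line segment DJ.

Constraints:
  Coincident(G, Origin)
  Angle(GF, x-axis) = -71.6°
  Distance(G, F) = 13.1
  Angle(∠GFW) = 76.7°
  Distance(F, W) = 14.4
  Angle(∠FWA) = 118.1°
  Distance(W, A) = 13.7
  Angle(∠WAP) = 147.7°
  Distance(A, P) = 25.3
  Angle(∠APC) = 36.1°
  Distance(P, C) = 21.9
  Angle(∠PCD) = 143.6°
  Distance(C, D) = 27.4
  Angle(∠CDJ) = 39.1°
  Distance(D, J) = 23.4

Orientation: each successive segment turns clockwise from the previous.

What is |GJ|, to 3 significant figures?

20.0

G is at the origin; GF runs at -71.6° with length 13.1, so F = (4.14, -12.4). ∠GFW = 76.7° gives FW at -175° from the x-axis; with |FW| = 14.4, W = (-10.2, -13.7). ∠FWA = 118.1° gives WA at 123° from the x-axis; with |WA| = 13.7, A = (-17.7, -2.25). ∠WAP = 147.7° gives AP at 90.9° from the x-axis; with |AP| = 25.3, P = (-18.1, 23.1). ∠APC = 36.1° gives PC at -53.0° from the x-axis; with |PC| = 21.9, C = (-4.93, 5.56). ∠PCD = 143.6° gives CD at -89.4° from the x-axis; with |CD| = 27.4, D = (-4.64, -21.8). ∠CDJ = 39.1° gives DJ at 130° from the x-axis; with |DJ| = 23.4, J = (-19.6, -3.83). Then |GJ| = |J − G| = 20.0.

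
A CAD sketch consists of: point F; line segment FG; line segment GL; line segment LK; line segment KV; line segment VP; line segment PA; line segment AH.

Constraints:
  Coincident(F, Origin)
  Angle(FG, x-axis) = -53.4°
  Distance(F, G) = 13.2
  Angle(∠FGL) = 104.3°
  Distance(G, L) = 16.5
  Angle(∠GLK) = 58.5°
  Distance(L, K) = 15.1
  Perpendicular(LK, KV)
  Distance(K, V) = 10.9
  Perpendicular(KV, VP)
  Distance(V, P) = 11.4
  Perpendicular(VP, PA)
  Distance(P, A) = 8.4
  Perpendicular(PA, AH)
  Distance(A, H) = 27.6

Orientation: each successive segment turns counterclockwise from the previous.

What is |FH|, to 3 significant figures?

12.7

F is at the origin; FG runs at -53.4° with length 13.2, so G = (7.87, -10.6). ∠FGL = 104.3° gives GL at 22.3° from the x-axis; with |GL| = 16.5, L = (23.1, -4.34). ∠GLK = 58.5° gives LK at 144° from the x-axis; with |LK| = 15.1, K = (11.0, 4.58). LK ⟂ KV, so KV runs at -126°; with |KV| = 10.9, V = (4.51, -4.21). KV is perpendicular to VP, so VP runs at -36.2°; with |VP| = 11.4, P = (13.7, -10.9). VP is perpendicular to PA, so PA runs at 53.8°; with |PA| = 8.4, A = (18.7, -4.17). The perpendicularity gives AH at right angles to PA, so AH runs at 144°; with |AH| = 27.6, H = (-3.60, 12.1). Then |FH| = |H − F| = 12.7.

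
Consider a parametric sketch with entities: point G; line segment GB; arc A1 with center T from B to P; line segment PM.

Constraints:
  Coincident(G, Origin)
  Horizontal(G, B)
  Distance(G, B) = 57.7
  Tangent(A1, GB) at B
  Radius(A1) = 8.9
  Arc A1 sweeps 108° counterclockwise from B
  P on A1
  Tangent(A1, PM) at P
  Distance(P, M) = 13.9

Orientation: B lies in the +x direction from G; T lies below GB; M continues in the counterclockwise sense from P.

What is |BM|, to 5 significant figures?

25.217

G is at the origin; G and B share the same y with |GB| = 57.7 and B on the +x side, so B = (57.700, 0.0000). Tangency of A1 to GB means the radius TB is perpendicular to GB, so T = B + (0, -8.9) = (57.700, -8.9000). On A1, B sits at bearing 90° from T; a 108° counterclockwise sweep puts P at bearing 198°, so P = T + 8.9·(cos 198°, sin 198°) = (49.236, -11.650). Since A1 is tangent to PM there, TP ⟂ PM, so PM runs along (−sin 198°, cos 198°); with |PM| = 13.9, M = (53.531, -24.870). Then |BM| = |M − B| = 25.217.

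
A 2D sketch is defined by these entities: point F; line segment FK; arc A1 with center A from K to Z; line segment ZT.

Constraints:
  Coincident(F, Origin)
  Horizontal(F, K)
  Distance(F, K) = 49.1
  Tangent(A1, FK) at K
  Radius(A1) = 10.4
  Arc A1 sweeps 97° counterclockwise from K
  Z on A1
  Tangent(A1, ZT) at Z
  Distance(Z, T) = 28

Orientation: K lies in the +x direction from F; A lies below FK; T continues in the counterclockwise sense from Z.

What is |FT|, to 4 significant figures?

57.77

F is at the origin; F and K share the same y with |FK| = 49.1 and K on the +x side, so K = (49.10, 0.000). Since A1 is tangent to FK there, AK ⟂ FK, so A = K + (0, -10.4) = (49.10, -10.40). On A1, K sits at bearing 90° from A; a 97° counterclockwise sweep puts Z at bearing 187°, so Z = A + 10.4·(cos 187°, sin 187°) = (38.78, -11.67). Tangency of A1 to ZT means the radius AZ is perpendicular to ZT, so ZT runs along (−sin 187°, cos 187°); with |ZT| = 28.0, T = (42.19, -39.46). Then |FT| = |T − F| = 57.77.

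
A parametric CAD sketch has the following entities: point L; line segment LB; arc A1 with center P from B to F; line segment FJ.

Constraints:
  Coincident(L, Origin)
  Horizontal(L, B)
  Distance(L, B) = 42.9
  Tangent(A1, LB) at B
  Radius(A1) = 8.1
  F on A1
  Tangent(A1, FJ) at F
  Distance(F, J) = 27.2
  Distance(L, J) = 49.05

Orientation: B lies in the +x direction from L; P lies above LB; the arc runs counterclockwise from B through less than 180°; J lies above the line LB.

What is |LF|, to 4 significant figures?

51.18

L is at the origin; LB is horizontal with |LB| = 42.9 and B on the +x side, so B = (42.90, 0.000). A1 meets LB tangentially, so PB is at right angles to LB, so P = B + (0, 8.1) = (42.90, 8.100). Since PF ⟂ FJ (tangency), |PJ| = √(8.1² + 27.2²) = 28.38 regardless of where F sits on A1. So J lies on both circle(L, 49.05) and circle(P, 28.38); the above-LB intersection is J = (34.24, 35.13). F is the foot of the tangent from J: F = (49.59, 12.67).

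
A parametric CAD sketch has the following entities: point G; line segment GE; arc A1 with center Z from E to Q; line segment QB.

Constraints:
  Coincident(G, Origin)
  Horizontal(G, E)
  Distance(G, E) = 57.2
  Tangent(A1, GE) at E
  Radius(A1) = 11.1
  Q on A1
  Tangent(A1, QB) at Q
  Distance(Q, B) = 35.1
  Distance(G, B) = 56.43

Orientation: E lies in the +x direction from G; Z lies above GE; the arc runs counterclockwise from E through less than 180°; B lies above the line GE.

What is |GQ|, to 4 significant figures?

67.26

G is at the origin; G and E share the same y with |GE| = 57.2 and E on the +x side, so E = (57.20, 0.000). Tangency of A1 to GE means the radius ZE is perpendicular to GE, so Z = E + (0, 11.1) = (57.20, 11.10). Since ZQ ⟂ QB (tangency), |ZB| = √(11.1² + 35.1²) = 36.81 regardless of where Q sits on A1. So B lies on both circle(G, 56.43) and circle(Z, 36.81); the above-GE intersection is B = (37.48, 42.19). Q is the foot of the tangent from B: Q = (64.34, 19.60).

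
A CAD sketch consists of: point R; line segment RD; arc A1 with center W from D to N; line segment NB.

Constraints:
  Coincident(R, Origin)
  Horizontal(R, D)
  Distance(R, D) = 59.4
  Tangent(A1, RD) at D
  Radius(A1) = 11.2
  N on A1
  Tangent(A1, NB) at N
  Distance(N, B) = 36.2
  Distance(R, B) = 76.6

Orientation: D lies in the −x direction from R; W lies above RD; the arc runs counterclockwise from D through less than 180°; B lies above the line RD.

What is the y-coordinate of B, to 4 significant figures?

49.09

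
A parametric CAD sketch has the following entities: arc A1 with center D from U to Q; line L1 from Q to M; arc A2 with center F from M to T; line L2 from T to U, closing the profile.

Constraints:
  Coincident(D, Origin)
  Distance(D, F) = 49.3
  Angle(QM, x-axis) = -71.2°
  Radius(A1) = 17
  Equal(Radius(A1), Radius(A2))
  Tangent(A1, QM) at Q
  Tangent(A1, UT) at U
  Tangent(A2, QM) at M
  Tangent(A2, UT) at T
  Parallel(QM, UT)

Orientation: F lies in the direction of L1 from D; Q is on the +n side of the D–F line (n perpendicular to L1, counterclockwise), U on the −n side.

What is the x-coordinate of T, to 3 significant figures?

-0.205

Tangency of A1 to both parallel lines with radius 17.0 puts Q and U at D ± 17.0·n: Q = (16.1, 5.48), U = (-16.1, -5.48). Equal radii place M and T the same way about F: M = F + 17.0·n = (32.0, -41.2), T = F − 17.0·n = (-0.205, -52.1). So T.x = -0.205.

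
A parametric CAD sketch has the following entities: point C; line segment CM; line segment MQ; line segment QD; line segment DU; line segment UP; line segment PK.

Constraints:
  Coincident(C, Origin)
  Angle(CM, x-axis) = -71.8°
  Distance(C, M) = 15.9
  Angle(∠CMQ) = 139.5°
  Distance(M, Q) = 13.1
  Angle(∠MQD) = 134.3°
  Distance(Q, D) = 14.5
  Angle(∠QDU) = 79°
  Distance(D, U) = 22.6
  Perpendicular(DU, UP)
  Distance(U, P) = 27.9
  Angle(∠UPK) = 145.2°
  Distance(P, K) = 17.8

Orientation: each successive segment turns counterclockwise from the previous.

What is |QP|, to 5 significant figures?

24.086

C is at the origin; CM runs at -71.8° with length 15.9, so M = (4.9661, -15.105). ∠CMQ = 139.5° gives MQ at -31.300° from the x-axis; with |MQ| = 13.1, Q = (16.160, -21.910). ∠MQD = 134.3° gives QD at 14.400° from the x-axis; with |QD| = 14.5, D = (30.204, -18.304). ∠QDU = 79.0° gives DU at 115.40° from the x-axis; with |DU| = 22.6, U = (20.510, 2.1111). DU ⟂ UP, so UP runs at -154.60°; with |UP| = 27.9, P = (-4.6930, -9.8562). Then |QP| = |P − Q| = 24.086.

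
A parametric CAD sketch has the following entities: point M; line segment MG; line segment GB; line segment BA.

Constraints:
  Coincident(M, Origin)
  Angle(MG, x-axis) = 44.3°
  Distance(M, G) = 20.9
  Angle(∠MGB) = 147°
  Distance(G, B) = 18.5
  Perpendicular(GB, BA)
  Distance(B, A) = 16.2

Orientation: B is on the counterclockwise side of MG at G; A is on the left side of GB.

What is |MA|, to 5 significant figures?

36.349

M is at the origin; MG runs at 44.3° with length 20.9, so G = 20.9·(cos 44.3°, sin 44.3°) = (14.958, 14.597). ∠MGB = 147.0°, so GB runs at 44.3° + (180° − 147.0°) = 77.300° from the x-axis; with |GB| = 18.5, B = G + 18.5·(cos 77.300°, sin 77.300°) = (19.025, 32.644). GB is perpendicular to BA; with |BA| = 16.2 on the left of GB, A = B + 16.2·(-0.97553, 0.21985) = (3.2215, 36.206). Then |MA| = |A − M| = 36.349.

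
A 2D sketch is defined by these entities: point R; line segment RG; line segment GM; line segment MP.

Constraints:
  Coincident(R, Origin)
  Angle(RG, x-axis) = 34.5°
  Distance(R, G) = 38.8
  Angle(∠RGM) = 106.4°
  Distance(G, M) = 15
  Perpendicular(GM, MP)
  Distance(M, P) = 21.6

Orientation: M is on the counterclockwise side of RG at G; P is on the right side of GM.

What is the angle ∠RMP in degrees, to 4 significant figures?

145.1°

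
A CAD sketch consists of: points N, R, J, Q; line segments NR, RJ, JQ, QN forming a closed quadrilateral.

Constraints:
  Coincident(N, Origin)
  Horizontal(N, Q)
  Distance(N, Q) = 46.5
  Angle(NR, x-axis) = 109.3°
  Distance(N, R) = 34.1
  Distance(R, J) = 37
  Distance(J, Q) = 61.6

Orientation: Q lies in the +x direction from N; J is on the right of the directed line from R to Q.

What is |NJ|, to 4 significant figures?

15.63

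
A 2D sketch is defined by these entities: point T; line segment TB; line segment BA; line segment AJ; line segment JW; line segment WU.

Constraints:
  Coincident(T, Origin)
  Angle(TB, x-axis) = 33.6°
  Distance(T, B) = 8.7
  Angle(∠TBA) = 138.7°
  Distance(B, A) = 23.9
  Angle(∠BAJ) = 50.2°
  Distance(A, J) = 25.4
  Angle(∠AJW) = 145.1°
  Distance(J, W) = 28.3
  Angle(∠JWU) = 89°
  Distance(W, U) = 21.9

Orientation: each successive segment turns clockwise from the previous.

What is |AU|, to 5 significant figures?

49.303

T is at the origin; TB runs at 33.6° with length 8.7, so B = (7.2464, 4.8145). ∠TBA = 138.7° gives BA at -7.7000° from the x-axis; with |BA| = 23.9, A = (30.931, 1.6122). ∠BAJ = 50.2° gives AJ at -137.50° from the x-axis; with |AJ| = 25.4, J = (12.204, -15.548). ∠AJW = 145.1° gives JW at -172.40° from the x-axis; with |JW| = 28.3, W = (-15.847, -19.291). ∠JWU = 89.0° gives WU at 96.600° from the x-axis; with |WU| = 21.9, U = (-18.364, 2.4643). Then |AU| = |U − A| = 49.303.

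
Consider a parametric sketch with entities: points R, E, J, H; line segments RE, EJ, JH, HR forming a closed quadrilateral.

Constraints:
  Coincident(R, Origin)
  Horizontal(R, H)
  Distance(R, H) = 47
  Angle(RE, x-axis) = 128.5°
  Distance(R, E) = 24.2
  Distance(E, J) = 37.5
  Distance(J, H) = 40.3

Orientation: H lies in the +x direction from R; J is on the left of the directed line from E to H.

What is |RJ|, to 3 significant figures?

36.8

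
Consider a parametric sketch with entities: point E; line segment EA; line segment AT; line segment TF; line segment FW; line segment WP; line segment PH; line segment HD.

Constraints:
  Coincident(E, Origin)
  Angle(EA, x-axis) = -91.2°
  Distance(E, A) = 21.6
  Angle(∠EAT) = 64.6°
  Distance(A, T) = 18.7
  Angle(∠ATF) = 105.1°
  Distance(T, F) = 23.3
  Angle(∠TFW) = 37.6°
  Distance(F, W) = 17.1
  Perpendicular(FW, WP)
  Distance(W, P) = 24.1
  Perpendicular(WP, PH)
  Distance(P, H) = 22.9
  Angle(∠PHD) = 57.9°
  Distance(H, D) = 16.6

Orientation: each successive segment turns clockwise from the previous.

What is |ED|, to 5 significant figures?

20.365

The perpendicularity gives PH at right angles to WP, so PH runs at 116.10°; with |PH| = 22.9, H = (-36.722, 4.2161). ∠PHD = 57.9° gives HD at -6.0000° from the x-axis; with |HD| = 16.6, D = (-20.213, 2.4809). Then |ED| = |D − E| = 20.365.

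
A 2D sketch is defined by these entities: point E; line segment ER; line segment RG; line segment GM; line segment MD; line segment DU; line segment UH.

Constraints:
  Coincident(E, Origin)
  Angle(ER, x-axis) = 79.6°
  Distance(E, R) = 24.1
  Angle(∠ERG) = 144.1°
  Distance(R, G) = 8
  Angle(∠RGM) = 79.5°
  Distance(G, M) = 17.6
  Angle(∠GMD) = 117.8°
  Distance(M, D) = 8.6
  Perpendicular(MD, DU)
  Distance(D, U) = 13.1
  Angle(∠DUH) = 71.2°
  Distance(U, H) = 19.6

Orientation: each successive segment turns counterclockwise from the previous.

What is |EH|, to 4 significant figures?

32.41

E is at the origin; ER runs at 79.6° with length 24.1, so R = (4.351, 23.70). ∠ERG = 144.1° gives RG at 115.5° from the x-axis; with |RG| = 8.0, G = (0.9064, 30.92). ∠RGM = 79.5° gives GM at -144.0° from the x-axis; with |GM| = 17.6, M = (-13.33, 20.58). ∠GMD = 117.8° gives MD at -81.80° from the x-axis; with |MD| = 8.6, D = (-12.11, 12.07). MD ⟂ DU, so DU runs at 8.200°; with |DU| = 13.1, U = (0.8604, 13.94). ∠DUH = 71.2° gives UH at 117.0° from the x-axis; with |UH| = 19.6, H = (-8.038, 31.40). Then |EH| = |H − E| = 32.41.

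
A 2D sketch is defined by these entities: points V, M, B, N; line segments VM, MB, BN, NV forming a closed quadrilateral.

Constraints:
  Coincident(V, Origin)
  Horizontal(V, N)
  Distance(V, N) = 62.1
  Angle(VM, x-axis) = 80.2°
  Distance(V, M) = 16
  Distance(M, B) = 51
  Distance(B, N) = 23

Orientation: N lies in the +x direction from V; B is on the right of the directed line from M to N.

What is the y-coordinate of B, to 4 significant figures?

-14.19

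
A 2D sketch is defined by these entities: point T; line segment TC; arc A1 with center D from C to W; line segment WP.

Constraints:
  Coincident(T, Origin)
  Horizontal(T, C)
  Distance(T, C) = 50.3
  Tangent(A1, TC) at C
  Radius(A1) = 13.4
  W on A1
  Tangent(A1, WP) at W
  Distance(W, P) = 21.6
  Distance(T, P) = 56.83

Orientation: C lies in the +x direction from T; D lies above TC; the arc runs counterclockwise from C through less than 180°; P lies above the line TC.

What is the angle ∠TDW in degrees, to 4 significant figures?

145.5°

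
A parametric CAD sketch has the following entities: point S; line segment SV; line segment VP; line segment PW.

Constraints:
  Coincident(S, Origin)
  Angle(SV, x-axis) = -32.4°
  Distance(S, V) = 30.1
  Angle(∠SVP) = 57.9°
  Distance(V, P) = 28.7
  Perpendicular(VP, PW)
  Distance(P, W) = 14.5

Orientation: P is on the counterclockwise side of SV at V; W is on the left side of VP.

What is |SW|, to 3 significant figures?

16.8

S is at the origin; SV runs at -32.4° with length 30.1, so V = 30.1·(cos -32.4°, sin -32.4°) = (25.4, -16.1). ∠SVP = 57.9°, so VP runs at -32.4° + (180° − 57.9°) = 89.7° from the x-axis; with |VP| = 28.7, P = V + 28.7·(cos 89.7°, sin 89.7°) = (25.6, 12.6). The perpendicularity gives PW at right angles to VP; with |PW| = 14.5 on the left of VP, W = P + 14.5·(-1.00, 0.00524) = (11.1, 12.6). Then |SW| = |W − S| = 16.8.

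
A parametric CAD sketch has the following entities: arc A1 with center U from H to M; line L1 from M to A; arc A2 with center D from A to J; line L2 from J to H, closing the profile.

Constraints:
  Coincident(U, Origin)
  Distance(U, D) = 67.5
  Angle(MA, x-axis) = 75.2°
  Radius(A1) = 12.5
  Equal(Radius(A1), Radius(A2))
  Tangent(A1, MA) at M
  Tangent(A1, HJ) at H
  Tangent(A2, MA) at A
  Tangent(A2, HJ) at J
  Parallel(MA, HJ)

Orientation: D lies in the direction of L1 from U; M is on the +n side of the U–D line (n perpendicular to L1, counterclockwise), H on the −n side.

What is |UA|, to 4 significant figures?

68.65

The slot axis is L1's direction at 75.2°, so u = (cos 75.2°, sin 75.2°) = (0.2554, 0.9668) and n = (−sin 75.2°, cos 75.2°) = (-0.9668, 0.2554). U is at the origin and D lies 67.5 along u from U, so D = 67.5·u = (17.24, 65.26). Tangency of A1 to both parallel lines with radius 12.5 puts M and H at U ± 12.5·n: M = (-12.09, 3.193), H = (12.09, -3.193). Equal radii place A and J the same way about D: A = D + 12.5·n = (5.157, 68.45), J = D − 12.5·n = (29.33, 62.07). Then |UA| = |A − U| = 68.65.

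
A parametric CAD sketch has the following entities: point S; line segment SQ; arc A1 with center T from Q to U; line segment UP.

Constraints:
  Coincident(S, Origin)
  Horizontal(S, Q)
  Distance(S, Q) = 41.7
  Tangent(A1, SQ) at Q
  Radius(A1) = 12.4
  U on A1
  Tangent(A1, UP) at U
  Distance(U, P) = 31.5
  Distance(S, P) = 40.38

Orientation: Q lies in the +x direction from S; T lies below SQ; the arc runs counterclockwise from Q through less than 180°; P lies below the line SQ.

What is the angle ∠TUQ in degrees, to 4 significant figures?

56.82°

S is at the origin; SQ is horizontal with |SQ| = 41.7 and Q on the +x side, so Q = (41.70, 0.000). Since A1 is tangent to SQ there, TQ ⟂ SQ, so T = Q + (0, -12.4) = (41.70, -12.40). Since TU ⟂ UP (tangency), |TP| = √(12.4² + 31.5²) = 33.85 regardless of where U sits on A1. So P lies on both circle(S, 40.38) and circle(T, 33.85); the below-SQ intersection is P = (17.71, -36.29). U is the foot of the tangent from P: U = (30.34, -7.429).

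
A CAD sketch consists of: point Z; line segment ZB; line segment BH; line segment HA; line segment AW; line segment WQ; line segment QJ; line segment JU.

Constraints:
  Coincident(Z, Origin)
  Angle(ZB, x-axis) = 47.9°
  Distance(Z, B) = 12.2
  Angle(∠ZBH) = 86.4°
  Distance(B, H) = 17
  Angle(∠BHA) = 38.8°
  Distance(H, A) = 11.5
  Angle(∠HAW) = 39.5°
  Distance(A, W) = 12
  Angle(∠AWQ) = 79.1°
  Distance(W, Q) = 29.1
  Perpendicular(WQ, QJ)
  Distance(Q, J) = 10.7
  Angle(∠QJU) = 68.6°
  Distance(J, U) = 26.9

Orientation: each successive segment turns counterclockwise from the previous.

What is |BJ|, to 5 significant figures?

37.103

∠AWQ = 79.1° gives WQ at 164.10° from the x-axis; with |WQ| = 29.1, Q = (-25.173, 27.099). WQ ⟂ QJ, so QJ runs at -105.90°; with |QJ| = 10.7, J = (-28.104, 16.809). Then |BJ| = |J − B| = 37.103.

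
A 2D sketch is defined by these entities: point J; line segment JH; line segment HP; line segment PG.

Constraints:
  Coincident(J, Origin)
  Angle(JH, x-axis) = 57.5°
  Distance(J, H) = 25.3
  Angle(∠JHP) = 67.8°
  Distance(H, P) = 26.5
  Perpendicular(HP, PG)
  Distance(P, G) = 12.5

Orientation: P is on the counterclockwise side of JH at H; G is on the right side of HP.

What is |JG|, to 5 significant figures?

39.718

J is at the origin; JH runs at 57.5° with length 25.3, so H = 25.3·(cos 57.5°, sin 57.5°) = (13.594, 21.338). ∠JHP = 67.8°, so HP runs at 57.5° + (180° − 67.8°) = 169.70° from the x-axis; with |HP| = 26.5, P = H + 26.5·(cos 169.70°, sin 169.70°) = (-12.479, 26.076). HP is perpendicular to PG; with |PG| = 12.5 on the right of HP, G = P + 12.5·(0.17880, 0.98389) = (-10.244, 38.375). Then |JG| = |G − J| = 39.718.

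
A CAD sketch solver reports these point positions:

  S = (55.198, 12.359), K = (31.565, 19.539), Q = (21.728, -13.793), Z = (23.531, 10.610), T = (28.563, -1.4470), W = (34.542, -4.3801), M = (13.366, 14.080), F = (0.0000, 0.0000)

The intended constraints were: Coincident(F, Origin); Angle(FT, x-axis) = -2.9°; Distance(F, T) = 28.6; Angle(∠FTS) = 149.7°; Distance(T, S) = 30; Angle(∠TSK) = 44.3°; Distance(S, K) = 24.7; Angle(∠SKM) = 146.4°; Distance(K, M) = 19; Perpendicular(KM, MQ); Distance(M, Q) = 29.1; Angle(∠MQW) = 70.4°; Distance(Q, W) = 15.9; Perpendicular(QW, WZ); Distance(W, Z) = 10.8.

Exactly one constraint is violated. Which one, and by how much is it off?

Distance(W, Z) = 10.8 — off by 7.80.

F = (0.00, 0.00) ✓; FT at -2.900° ✓; |FT| = 28.60 ✓; ∠FTS = 149.7° ✓; |TS| = 30.00 ✓; ∠TSK = 44.30° ✓; |SK| = 24.70 ✓; ∠SKM = 146.4° ✓; |KM| = 19.00 ✓; ∠(KM, MQ) = 90.00° ✓; |MQ| = 29.10 ✓; ∠MQW = 70.40° ✓; |QW| = 15.90 ✓; ∠(QW, WZ) = 90.00° ✓; |WZ| = 18.60 ✗.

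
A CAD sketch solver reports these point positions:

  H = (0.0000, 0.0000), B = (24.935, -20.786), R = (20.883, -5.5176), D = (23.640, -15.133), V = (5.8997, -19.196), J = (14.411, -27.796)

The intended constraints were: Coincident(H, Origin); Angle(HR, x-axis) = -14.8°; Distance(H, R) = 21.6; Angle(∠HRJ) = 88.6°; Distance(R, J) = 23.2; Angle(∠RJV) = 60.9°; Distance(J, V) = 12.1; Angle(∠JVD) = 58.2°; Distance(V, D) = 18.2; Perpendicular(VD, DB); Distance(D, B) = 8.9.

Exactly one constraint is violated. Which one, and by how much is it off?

Distance(D, B) = 8.9 — off by 3.10.

H = (0.00, 0.00) ✓; HR at -14.80° ✓; |HR| = 21.60 ✓; ∠HRJ = 88.60° ✓; |RJ| = 23.20 ✓; ∠RJV = 60.90° ✓; |JV| = 12.10 ✓; ∠JVD = 58.20° ✓; |VD| = 18.20 ✓; ∠(VD, DB) = 90.00° ✓; |DB| = 5.799 ✗.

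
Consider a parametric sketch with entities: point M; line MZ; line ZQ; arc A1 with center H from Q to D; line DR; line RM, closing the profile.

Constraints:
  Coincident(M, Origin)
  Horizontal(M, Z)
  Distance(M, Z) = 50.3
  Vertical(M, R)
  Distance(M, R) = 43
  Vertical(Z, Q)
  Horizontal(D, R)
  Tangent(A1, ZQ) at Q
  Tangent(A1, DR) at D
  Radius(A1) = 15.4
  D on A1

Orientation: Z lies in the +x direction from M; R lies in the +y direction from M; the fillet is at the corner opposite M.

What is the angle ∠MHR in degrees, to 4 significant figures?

62.15°

M is at the origin; M and Z share the same y with |MZ| = 50.3 and Z on the +x side, so Z = (50.30, 0.000). M and R share the same x with |MR| = 43.0 and R on the +y side, so R = (0.000, 43.00). The virtual corner opposite M is at (50.30, 43.00). Since A1 is tangent to ZQ there, HQ ⟂ ZQ and the tangent condition forces HD to be normal to DR, with radius 15.4, so the center H sits 15.4 in from both sides at H = (34.90, 27.60). Then cos ∠MHR = HM·HR / (|HM||HR|), giving 62.15°.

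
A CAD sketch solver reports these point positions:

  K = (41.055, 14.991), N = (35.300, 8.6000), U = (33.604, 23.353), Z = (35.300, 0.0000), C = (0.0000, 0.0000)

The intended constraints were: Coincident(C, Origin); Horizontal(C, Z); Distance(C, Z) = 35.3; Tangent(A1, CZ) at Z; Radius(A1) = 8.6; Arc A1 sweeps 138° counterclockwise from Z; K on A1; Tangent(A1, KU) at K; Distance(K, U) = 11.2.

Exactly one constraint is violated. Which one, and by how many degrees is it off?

Tangent(A1, KU) at K — off by 6.29°.

C = (0.00, 0.00) ✓; C.y = 0.00, Z.y = 0.00 ✓; |CZ| = 35.30 ✓; ∠(NZ, ZC) = 90.00° ✓; |NZ| = 8.600 ✓; bearing(N→K) − bearing(N→Z) = 138.0° ✓; |NK| = 8.600 ✓; ∠(NK, KU) = 96.29° ✗; |KU| = 11.20 ✓.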